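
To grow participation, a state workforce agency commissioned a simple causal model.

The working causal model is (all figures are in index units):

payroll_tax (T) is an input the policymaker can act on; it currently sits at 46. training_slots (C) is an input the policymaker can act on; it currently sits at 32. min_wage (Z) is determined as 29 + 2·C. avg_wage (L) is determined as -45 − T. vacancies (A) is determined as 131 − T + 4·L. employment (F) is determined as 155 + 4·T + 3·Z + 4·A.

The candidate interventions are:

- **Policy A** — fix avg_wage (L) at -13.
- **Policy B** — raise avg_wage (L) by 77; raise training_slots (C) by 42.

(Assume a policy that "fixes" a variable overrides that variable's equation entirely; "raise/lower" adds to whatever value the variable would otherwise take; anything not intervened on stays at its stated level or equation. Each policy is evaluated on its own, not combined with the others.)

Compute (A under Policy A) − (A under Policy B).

Policy A (L := -13):
  T = 46
  L = -13
  A = 131 − 46 + 4·(-13) = 33
Policy B (L + 77, C + 42):
  T = 46
  L = -45 − 46 (+77 from intervention) = -14
  A = 131 − 46 + 4·(-14) = 29
A: 33 − 29 = 4

4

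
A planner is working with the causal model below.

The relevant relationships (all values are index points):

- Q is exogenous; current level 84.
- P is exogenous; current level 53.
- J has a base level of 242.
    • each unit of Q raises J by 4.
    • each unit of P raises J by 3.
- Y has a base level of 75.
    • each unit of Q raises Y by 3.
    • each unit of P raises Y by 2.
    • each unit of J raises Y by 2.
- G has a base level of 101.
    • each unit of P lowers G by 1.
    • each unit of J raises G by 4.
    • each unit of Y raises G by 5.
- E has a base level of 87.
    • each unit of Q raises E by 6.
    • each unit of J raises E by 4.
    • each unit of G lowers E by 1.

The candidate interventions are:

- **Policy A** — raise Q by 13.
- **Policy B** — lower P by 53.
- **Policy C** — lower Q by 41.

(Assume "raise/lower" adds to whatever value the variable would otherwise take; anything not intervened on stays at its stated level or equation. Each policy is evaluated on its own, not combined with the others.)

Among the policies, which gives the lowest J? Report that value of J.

573

Policy A (Q + 13):
  Q = 84 + 13 = 97
  P = 53
  J = 242 + 4·97 + 3·53 = 789
Policy B (P − 53):
  Q = 84
  P = 53 − 53 = 0
  J = 242 + 4·84 + 3·0 = 578
Policy C (Q − 41):
  Q = 84 − 41 = 43
  P = 53
  J = 242 + 4·43 + 3·53 = 573
Comparing — Policy A: J=789, Policy B: J=578, Policy C: J=573. Lowest is 573 (Policy C).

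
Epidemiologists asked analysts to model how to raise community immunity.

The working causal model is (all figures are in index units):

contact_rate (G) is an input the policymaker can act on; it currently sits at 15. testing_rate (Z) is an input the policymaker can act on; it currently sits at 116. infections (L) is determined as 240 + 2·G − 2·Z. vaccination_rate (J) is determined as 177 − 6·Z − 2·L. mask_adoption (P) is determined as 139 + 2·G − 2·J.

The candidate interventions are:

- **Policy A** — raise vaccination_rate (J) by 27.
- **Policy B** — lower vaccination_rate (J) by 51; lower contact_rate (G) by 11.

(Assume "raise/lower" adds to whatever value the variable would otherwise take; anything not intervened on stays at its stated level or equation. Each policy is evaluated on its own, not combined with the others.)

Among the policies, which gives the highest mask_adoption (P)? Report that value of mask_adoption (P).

1351

Policy A (J + 27):
  G = 15
  Z = 116
  L = 240 + 2·15 − 2·116 = 38
  J = 177 − 6·116 − 2·38 (+27 from intervention) = -568
  P = 139 + 2·15 − 2·(-568) = 1305
Policy B (J − 51, G − 11):
  G = 15 − 11 = 4
  Z = 116
  L = 240 + 2·4 − 2·116 = 16
  J = 177 − 6·116 − 2·16 (−51 from intervention) = -602
  P = 139 + 2·4 − 2·(-602) = 1351
Comparing — Policy A: P=1305, Policy B: P=1351. Highest is 1351 (Policy B).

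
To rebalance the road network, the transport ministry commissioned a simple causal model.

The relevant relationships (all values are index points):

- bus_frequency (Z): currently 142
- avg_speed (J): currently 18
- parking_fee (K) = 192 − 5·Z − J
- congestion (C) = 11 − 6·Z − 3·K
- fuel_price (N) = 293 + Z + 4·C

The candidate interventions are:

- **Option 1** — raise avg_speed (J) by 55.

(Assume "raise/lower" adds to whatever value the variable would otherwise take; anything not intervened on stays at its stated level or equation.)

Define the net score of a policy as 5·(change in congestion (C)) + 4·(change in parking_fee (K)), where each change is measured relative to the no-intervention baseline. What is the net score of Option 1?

605

Baseline:
  Z = 142
  J = 18
  K = 192 − 5·142 − 18 = -536
  C = 11 − 6·142 − 3·(-536) = 767
Option 1 (J + 55):
  Z = 142
  J = 18 + 55 = 73
  K = 192 − 5·142 − 73 = -591
  C = 11 − 6·142 − 3·(-591) = 932
ΔC = 932 − 767 = 165; ΔK = -591 − (-536) = -55
Score = 5·165 + 4·(-55) = 605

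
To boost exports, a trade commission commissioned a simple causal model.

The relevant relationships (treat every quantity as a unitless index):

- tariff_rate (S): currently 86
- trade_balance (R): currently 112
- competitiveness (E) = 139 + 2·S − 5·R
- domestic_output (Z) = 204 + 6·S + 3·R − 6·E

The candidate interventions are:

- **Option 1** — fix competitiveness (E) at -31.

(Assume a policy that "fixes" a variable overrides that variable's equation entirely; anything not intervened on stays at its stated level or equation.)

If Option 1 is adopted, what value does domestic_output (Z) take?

Option 1 (E := -31):
  S = 86
  R = 112
  E = -31
  Z = 204 + 6·86 + 3·112 − 6·(-31) = 1242

1242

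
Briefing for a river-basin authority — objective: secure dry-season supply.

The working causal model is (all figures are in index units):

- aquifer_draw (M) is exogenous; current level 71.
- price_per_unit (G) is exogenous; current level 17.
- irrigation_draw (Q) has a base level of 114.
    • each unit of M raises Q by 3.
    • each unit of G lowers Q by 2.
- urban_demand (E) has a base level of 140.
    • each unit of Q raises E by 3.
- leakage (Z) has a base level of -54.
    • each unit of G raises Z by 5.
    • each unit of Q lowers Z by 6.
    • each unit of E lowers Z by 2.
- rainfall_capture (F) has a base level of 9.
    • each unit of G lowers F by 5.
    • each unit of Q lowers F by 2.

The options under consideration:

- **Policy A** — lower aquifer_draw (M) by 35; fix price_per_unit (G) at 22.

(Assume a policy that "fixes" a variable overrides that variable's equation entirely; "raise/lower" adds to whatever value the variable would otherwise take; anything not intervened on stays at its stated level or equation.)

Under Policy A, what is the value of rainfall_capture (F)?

Policy A (M − 35, G := 22):
  M = 71 − 35 = 36
  G = 22
  Q = 114 + 3·36 − 2·22 = 178
  F = 9 − 5·22 − 2·178 = -457

-457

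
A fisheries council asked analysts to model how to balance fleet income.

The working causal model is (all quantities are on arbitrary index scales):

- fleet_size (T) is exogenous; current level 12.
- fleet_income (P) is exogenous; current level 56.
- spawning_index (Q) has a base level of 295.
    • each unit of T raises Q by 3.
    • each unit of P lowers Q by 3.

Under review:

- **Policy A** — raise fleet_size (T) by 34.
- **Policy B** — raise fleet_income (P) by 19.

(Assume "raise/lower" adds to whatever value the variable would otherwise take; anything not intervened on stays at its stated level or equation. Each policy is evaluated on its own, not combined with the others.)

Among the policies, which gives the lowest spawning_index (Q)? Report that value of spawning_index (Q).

106

Policy A (T + 34):
  T = 12 + 34 = 46
  P = 56
  Q = 295 + 3·46 − 3·56 = 265
Policy B (P + 19):
  T = 12
  P = 56 + 19 = 75
  Q = 295 + 3·12 − 3·75 = 106
Comparing — Policy A: Q=265, Policy B: Q=106. Lowest is 106 (Policy B).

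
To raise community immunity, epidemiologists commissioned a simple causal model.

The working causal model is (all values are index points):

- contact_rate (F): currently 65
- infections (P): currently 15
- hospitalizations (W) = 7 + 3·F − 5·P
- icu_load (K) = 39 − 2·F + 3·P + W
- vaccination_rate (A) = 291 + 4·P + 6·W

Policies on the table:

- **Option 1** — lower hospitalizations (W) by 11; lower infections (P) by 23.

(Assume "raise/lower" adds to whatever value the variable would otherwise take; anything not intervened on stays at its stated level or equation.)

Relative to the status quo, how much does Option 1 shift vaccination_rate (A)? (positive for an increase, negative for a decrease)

532

Baseline:
  F = 65
  P = 15
  W = 7 + 3·65 − 5·15 = 127
  A = 291 + 4·15 + 6·127 = 1113
Option 1 (W − 11, P − 23):
  F = 65
  P = 15 − 23 = -8
  W = 7 + 3·65 − 5·(-8) (−11 from intervention) = 231
  A = 291 + 4·(-8) + 6·231 = 1645
Change in A: 1645 − 1113 = 532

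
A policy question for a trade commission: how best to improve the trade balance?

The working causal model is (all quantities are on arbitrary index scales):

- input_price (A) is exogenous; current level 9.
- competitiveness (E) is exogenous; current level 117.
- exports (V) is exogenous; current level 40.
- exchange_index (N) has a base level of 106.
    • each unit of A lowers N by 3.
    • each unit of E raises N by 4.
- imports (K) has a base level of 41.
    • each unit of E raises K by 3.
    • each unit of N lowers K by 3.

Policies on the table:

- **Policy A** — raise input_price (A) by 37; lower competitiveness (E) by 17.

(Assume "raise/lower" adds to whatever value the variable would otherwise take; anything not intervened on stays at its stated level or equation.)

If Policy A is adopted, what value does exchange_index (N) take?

Policy A (A + 37, E − 17):
  A = 9 + 37 = 46
  E = 117 − 17 = 100
  N = 106 − 3·46 + 4·100 = 368

368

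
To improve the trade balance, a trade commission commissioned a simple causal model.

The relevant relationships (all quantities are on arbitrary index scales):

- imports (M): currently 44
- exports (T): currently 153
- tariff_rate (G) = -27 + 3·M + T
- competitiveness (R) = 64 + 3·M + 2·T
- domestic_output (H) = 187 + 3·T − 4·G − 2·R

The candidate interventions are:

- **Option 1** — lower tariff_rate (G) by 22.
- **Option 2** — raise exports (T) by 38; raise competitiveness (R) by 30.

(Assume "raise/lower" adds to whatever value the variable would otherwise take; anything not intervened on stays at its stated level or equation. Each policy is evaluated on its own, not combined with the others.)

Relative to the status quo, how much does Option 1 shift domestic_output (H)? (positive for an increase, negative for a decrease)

88

Baseline:
  M = 44
  T = 153
  G = -27 + 3·44 + 153 = 258
  R = 64 + 3·44 + 2·153 = 502
  H = 187 + 3·153 − 4·258 − 2·502 = -1390
Option 1 (G − 22):
  M = 44
  T = 153
  G = -27 + 3·44 + 153 (−22 from intervention) = 236
  R = 64 + 3·44 + 2·153 = 502
  H = 187 + 3·153 − 4·236 − 2·502 = -1302
Change in H: -1302 − (-1390) = 88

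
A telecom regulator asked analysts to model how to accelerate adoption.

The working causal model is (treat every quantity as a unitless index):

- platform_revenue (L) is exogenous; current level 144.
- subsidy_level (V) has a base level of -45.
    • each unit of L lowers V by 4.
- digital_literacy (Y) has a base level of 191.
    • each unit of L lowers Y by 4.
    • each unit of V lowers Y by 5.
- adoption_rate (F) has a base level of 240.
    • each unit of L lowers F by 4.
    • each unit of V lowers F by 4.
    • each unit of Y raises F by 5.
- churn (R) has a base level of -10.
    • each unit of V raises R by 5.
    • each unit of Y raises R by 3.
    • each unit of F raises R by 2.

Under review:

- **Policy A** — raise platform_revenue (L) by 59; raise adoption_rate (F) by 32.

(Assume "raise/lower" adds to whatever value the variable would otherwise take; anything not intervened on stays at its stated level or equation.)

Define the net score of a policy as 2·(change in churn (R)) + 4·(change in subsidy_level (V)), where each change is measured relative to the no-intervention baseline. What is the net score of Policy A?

Baseline:
  L = 144
  V = -45 − 4·144 = -621
  Y = 191 − 4·144 − 5·(-621) = 2720
  F = 240 − 4·144 − 4·(-621) + 5·2720 = 15748
  R = -10 + 5·(-621) + 3·2720 + 2·15748 = 36541
Policy A (L + 59, F + 32):
  L = 144 + 59 = 203
  V = -45 − 4·203 = -857
  Y = 191 − 4·203 − 5·(-857) = 3664
  F = 240 − 4·203 − 4·(-857) + 5·3664 (+32 from intervention) = 21208
  R = -10 + 5·(-857) + 3·3664 + 2·21208 = 49113
ΔR = 49113 − 36541 = 12572; ΔV = -857 − (-621) = -236
Score = 2·12572 + 4·(-236) = 24200

24200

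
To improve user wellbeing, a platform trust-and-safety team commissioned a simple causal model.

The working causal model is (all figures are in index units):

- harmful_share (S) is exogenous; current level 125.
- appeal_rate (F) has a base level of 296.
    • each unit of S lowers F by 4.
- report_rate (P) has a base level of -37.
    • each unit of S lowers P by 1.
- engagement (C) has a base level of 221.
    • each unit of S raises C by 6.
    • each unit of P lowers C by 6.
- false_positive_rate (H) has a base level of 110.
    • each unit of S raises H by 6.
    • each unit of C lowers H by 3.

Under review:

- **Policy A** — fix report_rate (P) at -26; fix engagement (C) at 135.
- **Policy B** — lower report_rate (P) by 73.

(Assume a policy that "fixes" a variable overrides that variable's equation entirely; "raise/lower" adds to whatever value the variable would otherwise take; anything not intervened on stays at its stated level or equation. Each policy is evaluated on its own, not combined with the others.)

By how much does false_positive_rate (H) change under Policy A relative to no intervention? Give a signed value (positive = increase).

5424

Baseline:
  S = 125
  P = -37 − 125 = -162
  C = 221 + 6·125 − 6·(-162) = 1943
  H = 110 + 6·125 − 3·1943 = -4969
Policy A (P := -26, C := 135):
  S = 125
  P = -26
  C = 135
  H = 110 + 6·125 − 3·135 = 455
Change in H: 455 − (-4969) = 5424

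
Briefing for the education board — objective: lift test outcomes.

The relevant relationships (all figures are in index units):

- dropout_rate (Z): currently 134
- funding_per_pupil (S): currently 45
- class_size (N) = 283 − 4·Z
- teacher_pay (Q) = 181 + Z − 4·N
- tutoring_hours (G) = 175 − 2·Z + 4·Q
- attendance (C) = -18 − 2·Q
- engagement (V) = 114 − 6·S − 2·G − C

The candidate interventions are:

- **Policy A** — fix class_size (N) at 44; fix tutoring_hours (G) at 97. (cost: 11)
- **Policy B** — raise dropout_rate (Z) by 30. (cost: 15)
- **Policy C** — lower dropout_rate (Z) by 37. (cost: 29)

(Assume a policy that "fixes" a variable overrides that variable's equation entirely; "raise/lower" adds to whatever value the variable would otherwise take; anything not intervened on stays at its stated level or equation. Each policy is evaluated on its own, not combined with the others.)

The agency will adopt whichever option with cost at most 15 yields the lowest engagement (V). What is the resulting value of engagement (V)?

Policy A (N := 44, G := 97):
  Z = 134
  S = 45
  N = 44
  Q = 181 + 134 − 4·44 = 139
  G = 97
  C = -18 − 2·139 = -296
  V = 114 − 6·45 − 2·97 − (-296) = -54
Policy B (Z + 30):
  Z = 134 + 30 = 164
  S = 45
  N = 283 − 4·164 = -373
  Q = 181 + 164 − 4·(-373) = 1837
  G = 175 − 2·164 + 4·1837 = 7195
  C = -18 − 2·1837 = -3692
  V = 114 − 6·45 − 2·7195 − (-3692) = -10854
Comparing — Policy A: V=-54, Policy B: V=-10854. Lowest is -10854 (Policy B).

-10854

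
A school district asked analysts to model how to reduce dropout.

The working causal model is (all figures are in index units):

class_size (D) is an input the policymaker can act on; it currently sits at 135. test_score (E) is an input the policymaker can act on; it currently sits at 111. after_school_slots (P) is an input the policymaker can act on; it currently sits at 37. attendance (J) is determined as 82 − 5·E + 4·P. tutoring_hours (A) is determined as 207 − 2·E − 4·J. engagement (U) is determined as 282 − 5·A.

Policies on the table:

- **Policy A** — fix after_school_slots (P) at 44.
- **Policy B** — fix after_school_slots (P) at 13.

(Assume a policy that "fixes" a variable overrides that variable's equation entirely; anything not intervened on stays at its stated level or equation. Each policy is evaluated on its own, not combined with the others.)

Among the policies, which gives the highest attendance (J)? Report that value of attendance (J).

Policy A (P := 44):
  E = 111
  P = 44
  J = 82 − 5·111 + 4·44 = -297
Policy B (P := 13):
  E = 111
  P = 13
  J = 82 − 5·111 + 4·13 = -421
Comparing — Policy A: J=-297, Policy B: J=-421. Highest is -297 (Policy A).

-297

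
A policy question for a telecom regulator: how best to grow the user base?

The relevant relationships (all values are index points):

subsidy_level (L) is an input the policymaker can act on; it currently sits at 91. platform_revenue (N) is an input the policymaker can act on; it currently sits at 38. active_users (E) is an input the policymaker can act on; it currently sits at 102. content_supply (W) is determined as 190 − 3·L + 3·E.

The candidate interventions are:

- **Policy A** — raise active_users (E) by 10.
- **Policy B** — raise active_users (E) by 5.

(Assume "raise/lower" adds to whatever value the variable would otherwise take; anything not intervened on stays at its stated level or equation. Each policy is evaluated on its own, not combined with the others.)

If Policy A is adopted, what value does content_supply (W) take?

253

Policy A (E + 10):
  L = 91
  E = 102 + 10 = 112
  W = 190 − 3·91 + 3·112 = 253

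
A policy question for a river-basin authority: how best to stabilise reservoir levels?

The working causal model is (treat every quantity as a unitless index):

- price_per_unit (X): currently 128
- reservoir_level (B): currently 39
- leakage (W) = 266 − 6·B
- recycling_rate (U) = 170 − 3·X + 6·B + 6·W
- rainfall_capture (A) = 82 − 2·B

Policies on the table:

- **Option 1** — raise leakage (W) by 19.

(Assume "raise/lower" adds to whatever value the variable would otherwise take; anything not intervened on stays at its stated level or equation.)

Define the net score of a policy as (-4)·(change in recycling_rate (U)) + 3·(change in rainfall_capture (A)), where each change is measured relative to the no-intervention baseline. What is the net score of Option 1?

-456

Baseline:
  X = 128
  B = 39
  W = 266 − 6·39 = 32
  U = 170 − 3·128 + 6·39 + 6·32 = 212
  A = 82 − 2·39 = 4
Option 1 (W + 19):
  X = 128
  B = 39
  W = 266 − 6·39 (+19 from intervention) = 51
  U = 170 − 3·128 + 6·39 + 6·51 = 326
  A = 82 − 2·39 = 4
ΔU = 326 − 212 = 114; ΔA = 4 − 4 = 0
Score = (-4)·114 + 3·0 = -456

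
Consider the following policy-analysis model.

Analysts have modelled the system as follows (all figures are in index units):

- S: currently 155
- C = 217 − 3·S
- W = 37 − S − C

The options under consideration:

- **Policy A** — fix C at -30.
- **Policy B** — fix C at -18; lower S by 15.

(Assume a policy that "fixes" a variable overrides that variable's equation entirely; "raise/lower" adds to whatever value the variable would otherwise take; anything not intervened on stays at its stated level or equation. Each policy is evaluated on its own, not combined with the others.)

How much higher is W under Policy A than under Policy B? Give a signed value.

-3

Policy A (C := -30):
  S = 155
  C = -30
  W = 37 − 155 − (-30) = -88
Policy B (C := -18, S − 15):
  S = 155 − 15 = 140
  C = -18
  W = 37 − 140 − (-18) = -85
W: -88 − (-85) = -3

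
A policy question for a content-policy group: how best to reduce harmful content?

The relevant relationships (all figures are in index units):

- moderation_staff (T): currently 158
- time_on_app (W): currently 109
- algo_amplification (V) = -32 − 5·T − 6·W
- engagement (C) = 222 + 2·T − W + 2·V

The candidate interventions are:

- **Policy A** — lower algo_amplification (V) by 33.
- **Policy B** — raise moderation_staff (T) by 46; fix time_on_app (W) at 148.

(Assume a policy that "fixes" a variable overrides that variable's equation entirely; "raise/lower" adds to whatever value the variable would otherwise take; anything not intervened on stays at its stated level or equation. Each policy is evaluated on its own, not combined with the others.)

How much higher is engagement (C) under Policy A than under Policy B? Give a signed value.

Policy A (V − 33):
  T = 158
  W = 109
  V = -32 − 5·158 − 6·109 (−33 from intervention) = -1509
  C = 222 + 2·158 − 109 + 2·(-1509) = -2589
Policy B (T + 46, W := 148):
  T = 158 + 46 = 204
  W = 148
  V = -32 − 5·204 − 6·148 = -1940
  C = 222 + 2·204 − 148 + 2·(-1940) = -3398
C: -2589 − (-3398) = 809

809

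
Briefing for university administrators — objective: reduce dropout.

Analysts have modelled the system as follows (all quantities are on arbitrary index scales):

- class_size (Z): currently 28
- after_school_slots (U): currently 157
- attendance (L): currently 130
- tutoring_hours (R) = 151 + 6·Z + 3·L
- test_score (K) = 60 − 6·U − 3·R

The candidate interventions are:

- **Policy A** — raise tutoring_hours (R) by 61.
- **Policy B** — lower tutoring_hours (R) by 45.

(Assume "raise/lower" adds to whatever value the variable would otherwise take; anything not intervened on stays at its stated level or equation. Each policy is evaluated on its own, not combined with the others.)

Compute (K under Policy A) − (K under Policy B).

-318

Policy A (R + 61):
  Z = 28
  U = 157
  L = 130
  R = 151 + 6·28 + 3·130 (+61 from intervention) = 770
  K = 60 − 6·157 − 3·770 = -3192
Policy B (R − 45):
  Z = 28
  U = 157
  L = 130
  R = 151 + 6·28 + 3·130 (−45 from intervention) = 664
  K = 60 − 6·157 − 3·664 = -2874
K: -3192 − (-2874) = -318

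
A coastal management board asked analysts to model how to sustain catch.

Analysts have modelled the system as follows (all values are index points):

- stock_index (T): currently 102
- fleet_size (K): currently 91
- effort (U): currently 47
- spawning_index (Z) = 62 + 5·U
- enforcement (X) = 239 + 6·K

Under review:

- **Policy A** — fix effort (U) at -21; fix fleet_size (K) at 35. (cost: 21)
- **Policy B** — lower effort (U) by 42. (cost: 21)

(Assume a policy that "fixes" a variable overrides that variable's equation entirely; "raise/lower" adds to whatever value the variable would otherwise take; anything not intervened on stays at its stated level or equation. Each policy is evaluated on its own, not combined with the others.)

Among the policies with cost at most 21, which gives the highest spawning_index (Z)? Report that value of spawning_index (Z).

87

Policy A (U := -21, K := 35):
  U = -21
  Z = 62 + 5·(-21) = -43
Policy B (U − 42):
  U = 47 − 42 = 5
  Z = 62 + 5·5 = 87
Comparing — Policy A: Z=-43, Policy B: Z=87. Highest is 87 (Policy B).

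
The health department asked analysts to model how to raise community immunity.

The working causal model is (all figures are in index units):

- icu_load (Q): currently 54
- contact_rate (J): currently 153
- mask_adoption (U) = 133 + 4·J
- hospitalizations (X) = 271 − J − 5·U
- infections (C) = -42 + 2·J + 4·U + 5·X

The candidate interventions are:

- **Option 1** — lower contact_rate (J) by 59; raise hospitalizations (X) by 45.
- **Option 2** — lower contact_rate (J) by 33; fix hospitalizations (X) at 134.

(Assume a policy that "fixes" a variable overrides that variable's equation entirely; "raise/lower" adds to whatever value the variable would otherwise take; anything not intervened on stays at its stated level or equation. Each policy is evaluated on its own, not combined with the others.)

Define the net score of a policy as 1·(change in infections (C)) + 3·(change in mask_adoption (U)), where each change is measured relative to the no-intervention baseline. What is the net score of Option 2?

Baseline:
  J = 153
  U = 133 + 4·153 = 745
  X = 271 − 153 − 5·745 = -3607
  C = -42 + 2·153 + 4·745 + 5·(-3607) = -14791
Option 2 (J − 33, X := 134):
  J = 153 − 33 = 120
  U = 133 + 4·120 = 613
  X = 134
  C = -42 + 2·120 + 4·613 + 5·134 = 3320
ΔC = 3320 − (-14791) = 18111; ΔU = 613 − 745 = -132
Score = 1·18111 + 3·(-132) = 17715

17715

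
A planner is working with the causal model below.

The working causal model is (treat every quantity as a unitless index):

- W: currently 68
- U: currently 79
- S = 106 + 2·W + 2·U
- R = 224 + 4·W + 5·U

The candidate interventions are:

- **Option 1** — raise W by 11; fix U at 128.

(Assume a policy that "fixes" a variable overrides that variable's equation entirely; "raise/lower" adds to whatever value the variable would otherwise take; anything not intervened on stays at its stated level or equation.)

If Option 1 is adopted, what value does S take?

Option 1 (W + 11, U := 128):
  W = 68 + 11 = 79
  U = 128
  S = 106 + 2·79 + 2·128 = 520

520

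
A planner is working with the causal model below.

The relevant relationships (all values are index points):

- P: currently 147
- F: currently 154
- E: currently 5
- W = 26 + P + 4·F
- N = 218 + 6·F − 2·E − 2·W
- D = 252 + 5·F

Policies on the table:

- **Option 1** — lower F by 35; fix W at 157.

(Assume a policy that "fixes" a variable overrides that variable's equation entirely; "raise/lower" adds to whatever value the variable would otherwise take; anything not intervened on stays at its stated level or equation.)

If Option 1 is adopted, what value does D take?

Option 1 (F − 35, W := 157):
  F = 154 − 35 = 119
  D = 252 + 5·119 = 847

847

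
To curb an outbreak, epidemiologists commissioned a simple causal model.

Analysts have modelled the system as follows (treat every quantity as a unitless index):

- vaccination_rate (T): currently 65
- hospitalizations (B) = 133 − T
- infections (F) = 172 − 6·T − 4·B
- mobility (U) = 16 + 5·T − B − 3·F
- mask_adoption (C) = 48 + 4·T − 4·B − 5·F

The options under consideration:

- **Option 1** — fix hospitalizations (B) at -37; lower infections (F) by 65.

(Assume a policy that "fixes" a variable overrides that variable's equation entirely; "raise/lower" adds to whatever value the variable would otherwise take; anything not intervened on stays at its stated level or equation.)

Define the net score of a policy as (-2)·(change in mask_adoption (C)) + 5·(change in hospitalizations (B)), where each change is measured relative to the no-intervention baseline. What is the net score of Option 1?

Baseline:
  T = 65
  B = 133 − 65 = 68
  F = 172 − 6·65 − 4·68 = -490
  C = 48 + 4·65 − 4·68 − 5·(-490) = 2486
Option 1 (B := -37, F − 65):
  T = 65
  B = -37
  F = 172 − 6·65 − 4·(-37) (−65 from intervention) = -135
  C = 48 + 4·65 − 4·(-37) − 5·(-135) = 1131
ΔC = 1131 − 2486 = -1355; ΔB = -37 − 68 = -105
Score = (-2)·(-1355) + 5·(-105) = 2185

2185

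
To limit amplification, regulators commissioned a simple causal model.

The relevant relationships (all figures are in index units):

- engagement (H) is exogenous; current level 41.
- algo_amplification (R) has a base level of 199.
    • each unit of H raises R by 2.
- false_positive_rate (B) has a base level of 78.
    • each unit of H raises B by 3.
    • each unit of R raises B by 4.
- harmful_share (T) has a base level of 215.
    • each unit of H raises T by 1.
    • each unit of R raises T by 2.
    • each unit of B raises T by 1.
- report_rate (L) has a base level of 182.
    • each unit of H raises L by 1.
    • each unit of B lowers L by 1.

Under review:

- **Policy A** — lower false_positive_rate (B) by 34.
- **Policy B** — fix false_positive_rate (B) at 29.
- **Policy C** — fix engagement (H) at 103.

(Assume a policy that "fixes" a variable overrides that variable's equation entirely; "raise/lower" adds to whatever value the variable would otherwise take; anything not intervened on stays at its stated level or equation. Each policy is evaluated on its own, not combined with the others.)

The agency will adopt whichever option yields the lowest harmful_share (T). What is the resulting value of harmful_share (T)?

847

Policy A (B − 34):
  H = 41
  R = 199 + 2·41 = 281
  B = 78 + 3·41 + 4·281 (−34 from intervention) = 1291
  T = 215 + 41 + 2·281 + 1291 = 2109
Policy B (B := 29):
  H = 41
  R = 199 + 2·41 = 281
  B = 29
  T = 215 + 41 + 2·281 + 29 = 847
Policy C (H := 103):
  H = 103
  R = 199 + 2·103 = 405
  B = 78 + 3·103 + 4·405 = 2007
  T = 215 + 103 + 2·405 + 2007 = 3135
Comparing — Policy A: T=2109, Policy B: T=847, Policy C: T=3135. Lowest is 847 (Policy B).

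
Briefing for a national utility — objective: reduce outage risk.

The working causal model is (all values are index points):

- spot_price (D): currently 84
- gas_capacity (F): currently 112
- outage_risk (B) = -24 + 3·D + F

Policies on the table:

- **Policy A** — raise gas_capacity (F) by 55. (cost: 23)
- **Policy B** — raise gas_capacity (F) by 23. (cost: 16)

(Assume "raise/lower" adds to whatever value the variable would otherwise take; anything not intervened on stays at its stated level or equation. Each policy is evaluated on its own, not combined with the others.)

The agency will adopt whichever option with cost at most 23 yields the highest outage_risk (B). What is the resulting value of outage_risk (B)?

Policy A (F + 55):
  D = 84
  F = 112 + 55 = 167
  B = -24 + 3·84 + 167 = 395
Policy B (F + 23):
  D = 84
  F = 112 + 23 = 135
  B = -24 + 3·84 + 135 = 363
Comparing — Policy A: B=395, Policy B: B=363. Highest is 395 (Policy A).

395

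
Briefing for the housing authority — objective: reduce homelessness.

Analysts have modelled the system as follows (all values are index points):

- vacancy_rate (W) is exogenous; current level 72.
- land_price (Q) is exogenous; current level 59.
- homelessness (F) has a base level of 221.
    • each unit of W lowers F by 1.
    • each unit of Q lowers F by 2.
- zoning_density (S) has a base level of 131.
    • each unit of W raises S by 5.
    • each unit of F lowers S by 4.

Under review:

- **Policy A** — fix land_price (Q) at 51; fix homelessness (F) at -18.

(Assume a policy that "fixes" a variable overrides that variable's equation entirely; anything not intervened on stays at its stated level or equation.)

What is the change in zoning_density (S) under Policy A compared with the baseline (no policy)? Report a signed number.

Baseline:
  W = 72
  Q = 59
  F = 221 − 72 − 2·59 = 31
  S = 131 + 5·72 − 4·31 = 367
Policy A (Q := 51, F := -18):
  W = 72
  Q = 51
  F = -18
  S = 131 + 5·72 − 4·(-18) = 563
Change in S: 563 − 367 = 196

196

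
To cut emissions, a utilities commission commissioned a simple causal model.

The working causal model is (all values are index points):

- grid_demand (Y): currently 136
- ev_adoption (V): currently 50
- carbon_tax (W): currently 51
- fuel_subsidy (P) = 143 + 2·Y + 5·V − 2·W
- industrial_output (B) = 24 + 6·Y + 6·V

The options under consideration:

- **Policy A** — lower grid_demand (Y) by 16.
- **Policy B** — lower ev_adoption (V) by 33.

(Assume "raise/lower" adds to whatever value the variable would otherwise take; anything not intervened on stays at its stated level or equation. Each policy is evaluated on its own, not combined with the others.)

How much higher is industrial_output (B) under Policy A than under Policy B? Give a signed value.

Policy A (Y − 16):
  Y = 136 − 16 = 120
  V = 50
  B = 24 + 6·120 + 6·50 = 1044
Policy B (V − 33):
  Y = 136
  V = 50 − 33 = 17
  B = 24 + 6·136 + 6·17 = 942
B: 1044 − 942 = 102

102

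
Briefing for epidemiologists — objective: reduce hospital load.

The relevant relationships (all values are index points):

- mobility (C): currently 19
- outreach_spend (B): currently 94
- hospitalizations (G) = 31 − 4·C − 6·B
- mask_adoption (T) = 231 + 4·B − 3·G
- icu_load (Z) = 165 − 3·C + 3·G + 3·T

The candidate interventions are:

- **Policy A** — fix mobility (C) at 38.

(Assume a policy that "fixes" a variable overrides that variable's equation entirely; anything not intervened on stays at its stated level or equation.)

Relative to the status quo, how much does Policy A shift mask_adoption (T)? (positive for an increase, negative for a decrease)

228

Baseline:
  C = 19
  B = 94
  G = 31 − 4·19 − 6·94 = -609
  T = 231 + 4·94 − 3·(-609) = 2434
Policy A (C := 38):
  C = 38
  B = 94
  G = 31 − 4·38 − 6·94 = -685
  T = 231 + 4·94 − 3·(-685) = 2662
Change in T: 2662 − 2434 = 228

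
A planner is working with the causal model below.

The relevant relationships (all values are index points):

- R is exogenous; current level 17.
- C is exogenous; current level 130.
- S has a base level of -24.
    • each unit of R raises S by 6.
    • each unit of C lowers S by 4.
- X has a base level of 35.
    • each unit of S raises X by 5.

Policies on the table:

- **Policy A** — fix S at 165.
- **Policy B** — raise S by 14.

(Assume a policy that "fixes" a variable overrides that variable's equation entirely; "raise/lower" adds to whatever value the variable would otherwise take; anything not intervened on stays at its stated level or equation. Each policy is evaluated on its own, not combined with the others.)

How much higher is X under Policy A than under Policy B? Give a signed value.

Policy A (S := 165):
  R = 17
  C = 130
  S = 165
  X = 35 + 5·165 = 860
Policy B (S + 14):
  R = 17
  C = 130
  S = -24 + 6·17 − 4·130 (+14 from intervention) = -428
  X = 35 + 5·(-428) = -2105
X: 860 − (-2105) = 2965

2965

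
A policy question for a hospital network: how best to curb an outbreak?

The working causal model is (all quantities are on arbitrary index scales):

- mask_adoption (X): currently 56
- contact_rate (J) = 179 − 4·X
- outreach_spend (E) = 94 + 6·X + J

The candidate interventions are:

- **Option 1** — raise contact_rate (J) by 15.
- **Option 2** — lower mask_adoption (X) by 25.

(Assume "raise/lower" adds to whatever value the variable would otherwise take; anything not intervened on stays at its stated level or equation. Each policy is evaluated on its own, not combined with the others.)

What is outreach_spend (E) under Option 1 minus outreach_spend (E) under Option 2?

Option 1 (J + 15):
  X = 56
  J = 179 − 4·56 (+15 from intervention) = -30
  E = 94 + 6·56 + (-30) = 400
Option 2 (X − 25):
  X = 56 − 25 = 31
  J = 179 − 4·31 = 55
  E = 94 + 6·31 + 55 = 335
E: 400 − 335 = 65

65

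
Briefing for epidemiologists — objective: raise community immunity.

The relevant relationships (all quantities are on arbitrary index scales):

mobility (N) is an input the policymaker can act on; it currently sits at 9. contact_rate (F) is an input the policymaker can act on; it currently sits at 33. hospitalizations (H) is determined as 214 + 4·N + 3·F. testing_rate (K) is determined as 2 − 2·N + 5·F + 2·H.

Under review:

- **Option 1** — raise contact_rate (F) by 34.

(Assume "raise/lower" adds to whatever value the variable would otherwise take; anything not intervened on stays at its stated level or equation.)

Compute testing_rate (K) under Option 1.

1221

Option 1 (F + 34):
  N = 9
  F = 33 + 34 = 67
  H = 214 + 4·9 + 3·67 = 451
  K = 2 − 2·9 + 5·67 + 2·451 = 1221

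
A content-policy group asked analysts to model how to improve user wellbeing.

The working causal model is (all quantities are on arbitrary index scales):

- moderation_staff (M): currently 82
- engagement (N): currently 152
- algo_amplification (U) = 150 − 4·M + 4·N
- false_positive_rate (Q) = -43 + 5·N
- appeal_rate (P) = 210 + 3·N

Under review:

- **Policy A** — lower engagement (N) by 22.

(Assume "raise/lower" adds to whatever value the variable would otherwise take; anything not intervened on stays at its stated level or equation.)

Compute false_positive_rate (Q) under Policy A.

Policy A (N − 22):
  N = 152 − 22 = 130
  Q = -43 + 5·130 = 607

607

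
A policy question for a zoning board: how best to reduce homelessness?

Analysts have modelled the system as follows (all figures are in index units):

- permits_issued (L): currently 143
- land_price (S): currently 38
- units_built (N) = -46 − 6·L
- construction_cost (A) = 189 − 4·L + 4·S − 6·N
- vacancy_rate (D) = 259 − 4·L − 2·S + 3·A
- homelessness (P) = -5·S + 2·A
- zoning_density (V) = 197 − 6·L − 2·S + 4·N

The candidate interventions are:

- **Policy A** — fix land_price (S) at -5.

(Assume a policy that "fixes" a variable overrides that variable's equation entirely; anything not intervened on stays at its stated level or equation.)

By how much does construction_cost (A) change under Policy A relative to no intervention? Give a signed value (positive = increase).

-172

Baseline:
  L = 143
  S = 38
  N = -46 − 6·143 = -904
  A = 189 − 4·143 + 4·38 − 6·(-904) = 5193
Policy A (S := -5):
  L = 143
  S = -5
  N = -46 − 6·143 = -904
  A = 189 − 4·143 + 4·(-5) − 6·(-904) = 5021
Change in A: 5021 − 5193 = -172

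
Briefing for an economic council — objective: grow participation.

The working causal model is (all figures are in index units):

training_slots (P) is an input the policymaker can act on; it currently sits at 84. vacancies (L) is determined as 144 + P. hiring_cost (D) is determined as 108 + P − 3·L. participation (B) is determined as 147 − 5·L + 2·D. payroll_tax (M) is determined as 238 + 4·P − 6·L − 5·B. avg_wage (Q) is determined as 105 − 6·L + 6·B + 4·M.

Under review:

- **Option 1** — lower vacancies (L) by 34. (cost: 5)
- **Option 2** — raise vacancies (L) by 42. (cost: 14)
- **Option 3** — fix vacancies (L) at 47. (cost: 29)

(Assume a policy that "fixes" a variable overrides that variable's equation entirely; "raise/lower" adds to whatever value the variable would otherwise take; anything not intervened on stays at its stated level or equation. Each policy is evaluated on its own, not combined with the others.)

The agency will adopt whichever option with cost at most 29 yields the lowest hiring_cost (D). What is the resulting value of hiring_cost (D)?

Option 1 (L − 34):
  P = 84
  L = 144 + 84 (−34 from intervention) = 194
  D = 108 + 84 − 3·194 = -390
Option 2 (L + 42):
  P = 84
  L = 144 + 84 (+42 from intervention) = 270
  D = 108 + 84 − 3·270 = -618
Option 3 (L := 47):
  P = 84
  L = 47
  D = 108 + 84 − 3·47 = 51
Comparing — Option 1: D=-390, Option 2: D=-618, Option 3: D=51. Lowest is -618 (Option 2).

-618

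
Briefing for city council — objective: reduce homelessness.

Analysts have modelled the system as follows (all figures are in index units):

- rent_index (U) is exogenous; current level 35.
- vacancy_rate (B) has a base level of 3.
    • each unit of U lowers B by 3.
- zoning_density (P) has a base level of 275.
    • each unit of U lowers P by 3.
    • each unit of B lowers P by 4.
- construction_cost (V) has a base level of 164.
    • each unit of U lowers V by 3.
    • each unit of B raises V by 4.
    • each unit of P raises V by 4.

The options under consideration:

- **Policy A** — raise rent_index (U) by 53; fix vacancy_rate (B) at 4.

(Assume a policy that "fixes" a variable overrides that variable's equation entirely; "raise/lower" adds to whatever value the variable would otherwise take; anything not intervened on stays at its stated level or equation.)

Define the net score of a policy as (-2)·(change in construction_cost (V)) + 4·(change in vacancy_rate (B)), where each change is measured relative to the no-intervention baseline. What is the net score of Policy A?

4558

Baseline:
  U = 35
  B = 3 − 3·35 = -102
  P = 275 − 3·35 − 4·(-102) = 578
  V = 164 − 3·35 + 4·(-102) + 4·578 = 1963
Policy A (U + 53, B := 4):
  U = 35 + 53 = 88
  B = 4
  P = 275 − 3·88 − 4·4 = -5
  V = 164 − 3·88 + 4·4 + 4·(-5) = -104
ΔV = -104 − 1963 = -2067; ΔB = 4 − (-102) = 106
Score = (-2)·(-2067) + 4·106 = 4558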